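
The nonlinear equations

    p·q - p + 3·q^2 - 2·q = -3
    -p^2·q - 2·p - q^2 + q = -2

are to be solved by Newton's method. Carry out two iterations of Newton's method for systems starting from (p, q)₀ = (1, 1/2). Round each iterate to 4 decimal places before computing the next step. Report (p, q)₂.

(1.1036, 0.2589)

At (1, 1/2): F = (2.2500, -0.2500).
Jacobian J = [[q - 1, p + 6·q - 2], [-2·p·q - 2, -p^2 - 2·q + 1]].
At the point, J = [[-0.5000, 2.0000], [-3.0000, -1.0000]] (det J = 6.5000).
Solving J·Δ = −F gives Δ = (0.2692, -1.0577).
Then the next iterate is (p, q)₁ = (1.2692, -0.5577).
Round to (1.2692, -0.5577) and repeat: F = (3.071455, -0.508748), J = [[-1.5577, -4.0770], [-0.584334, 0.504531]].
Δ = (-0.1656, 0.8166), so (p, q)₂ = (1.1036, 0.2589).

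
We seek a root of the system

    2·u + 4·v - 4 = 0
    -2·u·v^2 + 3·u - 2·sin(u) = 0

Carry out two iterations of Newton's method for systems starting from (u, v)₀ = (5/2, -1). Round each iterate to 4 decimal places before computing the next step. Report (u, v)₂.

(5.1258, -1.5629)

At (5/2, -1): F = (-3.0000, 1.303056).
Jacobian J = [[2, 4], [-2·v^2 - 2·cos(u) + 3, -4·u·v]].
At the point, J = [[2.0000, 4.0000], [2.602287, 10.0000]] (det J = 9.590851).
Solving J·Δ = −F gives Δ = (3.6714, -1.0857).
Then the next iterate is (u, v)₁ = (6.1714, -2.0857).
Round to (6.1714, -2.0857) and repeat: F = (0.0000, -34.955658), J = [[2.0000, 4.0000], [-7.687806, 51.486756]].
Δ = (-1.0456, 0.5228), so (u, v)₂ = (5.1258, -1.5629).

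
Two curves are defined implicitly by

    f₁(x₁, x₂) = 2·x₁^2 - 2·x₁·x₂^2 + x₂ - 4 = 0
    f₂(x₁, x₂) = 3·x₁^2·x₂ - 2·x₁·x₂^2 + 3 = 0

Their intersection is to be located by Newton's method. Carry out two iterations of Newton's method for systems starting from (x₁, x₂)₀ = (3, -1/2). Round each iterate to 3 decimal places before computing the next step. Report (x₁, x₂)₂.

(1.588, -0.387)

At (3, -1/2): F = (12.000, -12.000).
Jacobian J = [[4·x₁ - 2·x₂^2, -4·x₁·x₂ + 1], [6·x₁·x₂ - 2·x₂^2, 3·x₁^2 - 4·x₁·x₂]].
At the point, J = [[11.500, 7.000], [-9.500, 33.000]] (det J = 446.000).
Solving J·Δ = −F gives Δ = (-1.076, 0.054).
Then the next iterate is (x₁, x₂)₁ = (1.924, -0.446).
Round to (1.924, -0.446) and repeat: F = (2.19212, -2.71841), J = [[7.29817, 4.43242], [-5.54646, 14.53774]].
Δ = (-0.336, 0.059), so (x₁, x₂)₂ = (1.588, -0.387).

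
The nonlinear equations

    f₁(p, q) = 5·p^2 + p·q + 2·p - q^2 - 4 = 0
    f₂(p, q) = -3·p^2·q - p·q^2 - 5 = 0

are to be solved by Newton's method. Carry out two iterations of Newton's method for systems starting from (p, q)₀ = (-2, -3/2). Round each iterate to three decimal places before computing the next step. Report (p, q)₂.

At (-2, -3/2): F = (12.750, 17.500).
Jacobian J = [[10·p + q + 2, p - 2·q], [-6·p·q - q^2, -3·p^2 - 2·p·q]].
At the point, J = [[-19.500, 1.000], [-20.250, -18.000]] (det J = 371.250).
Solving J·Δ = −F gives Δ = (0.665, 0.224).
Then the next iterate is (p, q)₁ = (-1.335, -1.276).
Round to (-1.335, -1.276) and repeat: F = (2.31641, 3.99597), J = [[-12.626, 1.217], [-11.84894, -8.75359]].
Δ = (0.201, 0.184), so (p, q)₂ = (-1.134, -1.092).

(-1.134, -1.092)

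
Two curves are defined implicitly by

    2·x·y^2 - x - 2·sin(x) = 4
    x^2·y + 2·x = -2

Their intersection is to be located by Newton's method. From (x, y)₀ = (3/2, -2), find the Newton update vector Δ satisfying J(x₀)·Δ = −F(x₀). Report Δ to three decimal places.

(0.495, 0.659)

At (3/2, -2): F = (4.50501, 0.500).
Jacobian J = [[2·y^2 - 2·cos(x) - 1, 4·x·y], [2·x·y + 2, x^2]].
At the point, J = [[6.85853, -12.000], [-4.000, 2.250]] (det J = -32.56832).
Solving J·Δ = −F gives Δ = (0.495, 0.659).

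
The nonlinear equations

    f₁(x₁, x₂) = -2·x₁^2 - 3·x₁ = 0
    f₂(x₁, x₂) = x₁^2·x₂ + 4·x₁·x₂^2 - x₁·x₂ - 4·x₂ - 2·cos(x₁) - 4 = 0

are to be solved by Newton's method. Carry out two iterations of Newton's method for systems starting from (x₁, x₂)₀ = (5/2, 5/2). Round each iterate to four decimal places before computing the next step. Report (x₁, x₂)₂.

(0.2701, 3.1949)

At (5/2, 5/2): F = (-20.0000, 59.477287).
Jacobian J = [[-4·x₁ - 3, 0], [2·x₁·x₂ + 4·x₂^2 - x₂ + 2·sin(x₁), x₁^2 + 8·x₁·x₂ - x₁ - 4]].
At the point, J = [[-13.0000, 0.0000], [36.196944, 49.7500]] (det J = -646.7500).
Solving J·Δ = −F gives Δ = (-1.5385, -0.0762).
Then the next iterate is (x₁, x₂)₁ = (0.9615, 2.4238).
Round to (0.9615, 2.4238) and repeat: F = (-4.733465, 7.665001), J = [[-6.8460, 0.0000], [27.376495, 14.606852]].
Δ = (-0.6914, 0.7711), so (x₁, x₂)₂ = (0.2701, 3.1949).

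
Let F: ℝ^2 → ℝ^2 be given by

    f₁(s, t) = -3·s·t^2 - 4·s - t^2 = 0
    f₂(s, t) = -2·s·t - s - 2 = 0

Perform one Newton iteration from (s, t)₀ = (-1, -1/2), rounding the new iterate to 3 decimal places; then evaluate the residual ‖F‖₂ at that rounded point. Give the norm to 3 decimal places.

2.261

At (-1, -1/2): F = (4.500, -2.000).
Jacobian J = [[-3·t^2 - 4, -6·s·t - 2·t], [-2·t - 1, -2·s]].
At the point, J = [[-4.750, -2.000], [0.000, 2.000]] (det J = -9.500).
Solving J·Δ = −F gives Δ = (0.526, 1.000).
Then the next iterate is (s, t)₁ = (-0.474, 0.500).
Re-evaluating at (-0.474, 0.500): F = (2.00150, -1.052), so ‖F‖₂ = 2.261.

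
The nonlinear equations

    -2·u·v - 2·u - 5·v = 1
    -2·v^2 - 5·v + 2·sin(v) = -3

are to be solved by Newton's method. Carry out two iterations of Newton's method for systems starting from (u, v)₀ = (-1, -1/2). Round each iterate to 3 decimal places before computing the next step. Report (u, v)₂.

(-4.118, 1.342)

At (-1, -1/2): F = (2.500, 4.04115).
Jacobian J = [[-2·v - 2, -2·u - 5], [0, -4·v + 2·cos(v) - 5]].
At the point, J = [[-1.000, -3.000], [0.000, -1.24483]] (det J = 1.24483).
Solving J·Δ = −F gives Δ = (-7.239, 3.246).
Then the next iterate is (u, v)₁ = (-8.239, 2.746).
Round to (-8.239, 2.746) and repeat: F = (46.99659, -25.04032), J = [[-7.492, 11.478], [0.000, -17.82954]].
Δ = (4.121, -1.404), so (u, v)₂ = (-4.118, 1.342).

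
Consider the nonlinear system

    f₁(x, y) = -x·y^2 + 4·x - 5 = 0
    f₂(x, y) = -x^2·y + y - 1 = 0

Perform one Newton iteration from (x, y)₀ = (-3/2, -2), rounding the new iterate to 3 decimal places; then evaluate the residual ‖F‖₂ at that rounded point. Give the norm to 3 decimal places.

0.867

At (-3/2, -2): F = (-5.000, 1.500).
Jacobian J = [[-y^2 + 4, -2·x·y], [-2·x·y, -x^2 + 1]].
At the point, J = [[0.000, -6.000], [-6.000, -1.250]] (det J = -36.000).
Solving J·Δ = −F gives Δ = (0.424, -0.833).
Then the next iterate is (x, y)₁ = (-1.076, -2.833).
Re-evaluating at (-1.076, -2.833): F = (-0.66814, -0.55302), so ‖F‖₂ = 0.867.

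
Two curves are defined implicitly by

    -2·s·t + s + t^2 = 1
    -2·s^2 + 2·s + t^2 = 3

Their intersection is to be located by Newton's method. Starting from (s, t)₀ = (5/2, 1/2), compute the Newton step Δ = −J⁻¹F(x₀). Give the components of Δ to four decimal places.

At (5/2, 1/2): F = (-0.7500, -10.2500).
Jacobian J = [[-2·t + 1, -2·s + 2·t], [-4·s + 2, 2·t]].
At the point, J = [[0.0000, -4.0000], [-8.0000, 1.0000]] (det J = -32.0000).
Solving J·Δ = −F gives Δ = (-1.3047, -0.1875).

(-1.3047, -0.1875)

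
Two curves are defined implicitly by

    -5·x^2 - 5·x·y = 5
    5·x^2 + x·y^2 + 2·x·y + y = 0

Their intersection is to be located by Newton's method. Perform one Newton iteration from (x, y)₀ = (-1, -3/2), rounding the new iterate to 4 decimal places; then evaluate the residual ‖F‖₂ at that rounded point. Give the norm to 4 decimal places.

6.0993

At (-1, -3/2): F = (-17.5000, 4.2500).
Jacobian J = [[-10·x - 5·y, -5·x], [10·x + y^2 + 2·y, 2·x·y + 2·x + 1]].
At the point, J = [[17.5000, 5.0000], [-10.7500, 2.0000]] (det J = 88.7500).
Solving J·Δ = −F gives Δ = (0.6338, 1.2817).
Then the next iterate is (x, y)₁ = (-0.3662, -0.2183).
Re-evaluating at (-0.3662, -0.2183): F = (-6.070220, 0.594644), so ‖F‖₂ = 6.0993.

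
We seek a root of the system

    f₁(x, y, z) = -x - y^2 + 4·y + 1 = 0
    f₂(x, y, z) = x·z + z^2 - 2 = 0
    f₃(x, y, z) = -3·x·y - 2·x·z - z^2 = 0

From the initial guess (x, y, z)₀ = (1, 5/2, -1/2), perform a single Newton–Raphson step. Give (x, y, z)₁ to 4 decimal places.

At (1, 5/2, -1/2): F = (3.7500, -2.2500, -6.7500).
Jacobian J = [[-1, -2·y + 4, 0], [z, 0, x + 2·z], [-3·y - 2·z, -3·x, -2·x - 2·z]].
At the point, J = [[-1.0000, -1.0000, 0.0000], [-0.5000, 0.0000, 0.0000], [-6.5000, -3.0000, -1.0000]] (det J = 0.5000).
Solving J·Δ = −F gives Δ = (-4.5000, 8.2500, -2.2500).
Then the next iterate is (x, y, z)₁ = (-3.5000, 10.7500, -2.7500).

(-3.5000, 10.7500, -2.7500)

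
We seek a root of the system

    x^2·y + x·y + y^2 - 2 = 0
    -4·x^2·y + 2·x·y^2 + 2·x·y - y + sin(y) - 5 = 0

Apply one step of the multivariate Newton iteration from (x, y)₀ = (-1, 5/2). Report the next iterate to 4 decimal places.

(-0.3262, 1.9869)

At (-1, 5/2): F = (4.2500, -34.401528).
Jacobian J = [[2·x·y + y, x^2 + x + 2·y], [-8·x·y + 2·y^2 + 2·y, -4·x^2 + 4·x·y + 2·x + cos(y) - 1]].
At the point, J = [[-2.5000, 5.0000], [37.5000, -17.801144]] (det J = -142.997141).
Solving J·Δ = −F gives Δ = (0.6738, -0.5131).
Then the next iterate is (x, y)₁ = (-0.3262, 1.9869).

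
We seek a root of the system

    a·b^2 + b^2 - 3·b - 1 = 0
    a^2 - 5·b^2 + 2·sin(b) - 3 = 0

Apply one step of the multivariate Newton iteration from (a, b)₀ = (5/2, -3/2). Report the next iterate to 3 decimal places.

(2.133, -0.719)

At (5/2, -3/2): F = (11.375, -9.99499).
Jacobian J = [[b^2, 2·a·b + 2·b - 3], [2·a, -10·b + 2·cos(b)]].
At the point, J = [[2.250, -13.500], [5.000, 15.14147]] (det J = 101.56832).
Solving J·Δ = −F gives Δ = (-0.367, 0.781).
Then the next iterate is (a, b)₁ = (2.133, -0.719).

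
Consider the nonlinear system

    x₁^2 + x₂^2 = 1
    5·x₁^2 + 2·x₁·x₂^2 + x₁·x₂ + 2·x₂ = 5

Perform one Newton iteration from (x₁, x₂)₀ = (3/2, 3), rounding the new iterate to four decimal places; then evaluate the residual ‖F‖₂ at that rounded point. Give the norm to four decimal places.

12.3412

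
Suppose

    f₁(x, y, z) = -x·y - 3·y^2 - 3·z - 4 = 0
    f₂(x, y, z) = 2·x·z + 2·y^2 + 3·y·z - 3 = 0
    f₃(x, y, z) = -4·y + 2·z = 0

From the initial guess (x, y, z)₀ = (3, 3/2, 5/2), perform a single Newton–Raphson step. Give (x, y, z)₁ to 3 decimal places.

(9.343, -0.376, -0.752)

At (3, 3/2, 5/2): F = (-22.750, 27.750, -1.000).
Jacobian J = [[-y, -x - 6·y, -3], [2·z, 4·y + 3·z, 2·x + 3·y], [0, -4, 2]].
At the point, J = [[-1.500, -12.000, -3.000], [5.000, 13.500, 10.500], [0.000, -4.000, 2.000]] (det J = 76.500).
Solving J·Δ = −F gives Δ = (6.343, -1.876, -3.252).
Then the next iterate is (x, y, z)₁ = (9.343, -0.376, -0.752).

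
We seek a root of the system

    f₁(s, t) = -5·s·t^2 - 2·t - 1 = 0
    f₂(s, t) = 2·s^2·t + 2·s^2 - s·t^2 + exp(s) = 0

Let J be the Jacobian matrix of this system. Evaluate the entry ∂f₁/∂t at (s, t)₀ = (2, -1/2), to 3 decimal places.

∂f₁/∂t = -10·s·t - 2.
At (2, -1/2) this is 8.000.

8.000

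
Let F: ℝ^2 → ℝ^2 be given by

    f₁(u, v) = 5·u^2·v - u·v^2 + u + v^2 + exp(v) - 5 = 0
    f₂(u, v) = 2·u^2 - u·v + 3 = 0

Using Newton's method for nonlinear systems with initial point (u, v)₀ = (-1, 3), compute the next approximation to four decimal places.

(0.1264, 2.8845)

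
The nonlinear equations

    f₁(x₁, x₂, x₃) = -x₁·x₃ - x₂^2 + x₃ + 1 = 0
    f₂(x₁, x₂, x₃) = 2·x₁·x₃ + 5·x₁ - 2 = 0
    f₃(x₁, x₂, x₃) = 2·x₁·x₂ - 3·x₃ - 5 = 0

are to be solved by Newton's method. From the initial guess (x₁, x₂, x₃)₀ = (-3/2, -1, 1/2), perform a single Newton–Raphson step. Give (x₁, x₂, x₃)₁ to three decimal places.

At (-3/2, -1, 1/2): F = (1.250, -11.000, -3.500).
Jacobian J = [[-x₃, -2·x₂, -x₁ + 1], [2·x₃ + 5, 0, 2·x₁], [2·x₂, 2·x₁, -3]].
At the point, J = [[-0.500, 2.000, 2.500], [6.000, 0.000, -3.000], [-2.000, -3.000, -3.000]] (det J = 7.500).
Solving J·Δ = −F gives Δ = (-3.500, 11.833, -10.667).
Then the next iterate is (x₁, x₂, x₃)₁ = (-5.000, 10.833, -10.167).

(-5.000, 10.833, -10.167)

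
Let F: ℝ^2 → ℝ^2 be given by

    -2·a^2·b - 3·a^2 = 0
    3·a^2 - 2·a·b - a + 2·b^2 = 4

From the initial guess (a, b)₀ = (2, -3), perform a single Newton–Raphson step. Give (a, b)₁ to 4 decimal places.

(3.7143, 1.0714)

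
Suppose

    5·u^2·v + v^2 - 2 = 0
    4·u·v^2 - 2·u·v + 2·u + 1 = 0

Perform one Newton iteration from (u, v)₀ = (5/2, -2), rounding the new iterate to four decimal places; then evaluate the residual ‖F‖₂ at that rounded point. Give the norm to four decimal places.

At (5/2, -2): F = (-60.5000, 56.0000).
Jacobian J = [[10·u·v, 5·u^2 + 2·v], [4·v^2 - 2·v + 2, 8·u·v - 2·u]].
At the point, J = [[-50.0000, 27.2500], [22.0000, -45.0000]] (det J = 1650.5000).
Solving J·Δ = −F gives Δ = (-0.7249, 0.8900).
Then the next iterate is (u, v)₁ = (1.7751, -1.1100).
Re-evaluating at (1.7751, -1.1100): F = (-18.255839, 17.239325), so ‖F‖₂ = 25.1092.

25.1092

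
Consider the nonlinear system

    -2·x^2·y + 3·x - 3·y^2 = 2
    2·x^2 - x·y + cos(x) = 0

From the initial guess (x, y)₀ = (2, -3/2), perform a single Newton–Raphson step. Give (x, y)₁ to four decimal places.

At (2, -3/2): F = (9.2500, 10.583853).
Jacobian J = [[-4·x·y + 3, -2·x^2 - 6·y], [4·x - y - sin(x), -x]].
At the point, J = [[15.0000, 1.0000], [8.590703, -2.0000]] (det J = -38.590703).
Solving J·Δ = −F gives Δ = (-0.7536, 2.0547).
Then the next iterate is (x, y)₁ = (1.2464, 0.5547).

(1.2464, 0.5547)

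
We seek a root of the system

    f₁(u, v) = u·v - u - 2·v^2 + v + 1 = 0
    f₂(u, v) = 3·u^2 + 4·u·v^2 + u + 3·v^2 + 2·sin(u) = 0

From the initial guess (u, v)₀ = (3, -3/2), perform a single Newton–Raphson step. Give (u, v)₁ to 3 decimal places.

(2.473, -0.382)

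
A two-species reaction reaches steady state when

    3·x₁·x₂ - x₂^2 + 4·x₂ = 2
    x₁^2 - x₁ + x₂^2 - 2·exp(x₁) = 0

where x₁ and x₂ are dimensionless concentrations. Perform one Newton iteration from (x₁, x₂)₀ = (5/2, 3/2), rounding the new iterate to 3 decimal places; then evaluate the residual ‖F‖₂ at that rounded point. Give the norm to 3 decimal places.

7.911

At (5/2, 3/2): F = (13.000, -18.36499).
Jacobian J = [[3·x₂, 3·x₁ - 2·x₂ + 4], [2·x₁ - 2·exp(x₁) - 1, 2·x₂]].
At the point, J = [[4.500, 8.500], [-20.36499, 3.000]] (det J = 186.60240).
Solving J·Δ = −F gives Δ = (-1.046, -0.976).
Then the next iterate is (x₁, x₂)₁ = (1.454, 0.524).
Re-evaluating at (1.454, 0.524): F = (2.10711, -7.62571), so ‖F‖₂ = 7.911.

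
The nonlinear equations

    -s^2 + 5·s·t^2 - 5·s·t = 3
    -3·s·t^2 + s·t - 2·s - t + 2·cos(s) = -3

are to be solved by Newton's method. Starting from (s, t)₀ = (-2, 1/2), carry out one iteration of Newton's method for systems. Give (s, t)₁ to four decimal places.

(-0.3636, -1.3206)

At (-2, 1/2): F = (-4.5000, 6.167706).
Jacobian J = [[-2·s + 5·t^2 - 5·t, 10·s·t - 5·s], [-3·t^2 + t - 2·sin(s) - 2, -6·s·t + s - 1]].
At the point, J = [[2.7500, 0.0000], [-0.431405, 3.0000]] (det J = 8.2500).
Solving J·Δ = −F gives Δ = (1.6364, -1.8206).
Then the next iterate is (s, t)₁ = (-0.3636, -1.3206).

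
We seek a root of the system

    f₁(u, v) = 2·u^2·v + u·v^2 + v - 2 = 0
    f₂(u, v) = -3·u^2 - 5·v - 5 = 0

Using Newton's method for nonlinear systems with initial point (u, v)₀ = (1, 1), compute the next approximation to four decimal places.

(-10.0000, 11.6000)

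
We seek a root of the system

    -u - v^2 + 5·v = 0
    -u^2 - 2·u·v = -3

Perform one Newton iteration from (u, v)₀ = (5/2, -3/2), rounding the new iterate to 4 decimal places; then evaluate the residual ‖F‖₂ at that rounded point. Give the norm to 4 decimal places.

At (5/2, -3/2): F = (-12.2500, 4.2500).
Jacobian J = [[-1, -2·v + 5], [-2·u - 2·v, -2·u]].
At the point, J = [[-1.0000, 8.0000], [-2.0000, -5.0000]] (det J = 21.0000).
Solving J·Δ = −F gives Δ = (-1.2976, 1.3690).
Then the next iterate is (u, v)₁ = (1.2024, -0.1310).
Re-evaluating at (1.2024, -0.1310): F = (-1.874561, 1.869263), so ‖F‖₂ = 2.6473.

2.6473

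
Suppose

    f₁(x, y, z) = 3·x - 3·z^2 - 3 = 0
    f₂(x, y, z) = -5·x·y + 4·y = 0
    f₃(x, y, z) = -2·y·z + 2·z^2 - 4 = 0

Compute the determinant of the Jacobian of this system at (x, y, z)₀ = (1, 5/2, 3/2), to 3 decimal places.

J = [[3, 0, -6·z], [-5·y, -5·x + 4, 0], [0, -2·z, -2·y + 4·z]].
At the point, J = [[3.000, 0.000, -9.000], [-12.500, -1.000, 0.000], [0.000, -3.000, 1.000]].
det J = -340.500.

-340.500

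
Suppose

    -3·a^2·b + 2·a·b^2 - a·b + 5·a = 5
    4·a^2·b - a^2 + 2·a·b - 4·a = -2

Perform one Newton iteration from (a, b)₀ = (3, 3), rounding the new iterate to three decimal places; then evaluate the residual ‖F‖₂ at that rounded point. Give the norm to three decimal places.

At (3, 3): F = (-26.000, 107.000).
Jacobian J = [[-6·a·b + 2·b^2 - b + 5, -3·a^2 + 4·a·b - a], [8·a·b - 2·a + 2·b - 4, 4·a^2 + 2·a]].
At the point, J = [[-34.000, 6.000], [68.000, 42.000]] (det J = -1836.000).
Solving J·Δ = −F gives Δ = (-0.944, -1.019).
Then the next iterate is (a, b)₁ = (2.056, 1.981).
Re-evaluating at (2.056, 1.981): F = (-7.77783, 31.19056), so ‖F‖₂ = 32.146.

32.146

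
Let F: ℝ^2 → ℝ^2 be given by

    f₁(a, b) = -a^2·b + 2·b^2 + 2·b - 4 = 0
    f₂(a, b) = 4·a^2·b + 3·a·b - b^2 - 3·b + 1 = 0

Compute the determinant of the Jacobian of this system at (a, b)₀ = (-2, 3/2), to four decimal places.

J = [[-2·a·b, -a^2 + 4·b + 2], [8·a·b + 3·b, 4·a^2 + 3·a - 2·b - 3]].
At the point, J = [[6.0000, 4.0000], [-19.5000, 4.0000]].
det J = 102.0000.

102.0000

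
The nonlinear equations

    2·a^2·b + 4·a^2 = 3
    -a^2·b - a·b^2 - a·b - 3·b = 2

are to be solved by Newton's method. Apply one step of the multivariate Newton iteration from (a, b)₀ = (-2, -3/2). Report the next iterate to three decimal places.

(-1.071, -1.161)

At (-2, -3/2): F = (1.000, 10.000).
Jacobian J = [[4·a·b + 8·a, 2·a^2], [-2·a·b - b^2 - b, -a^2 - 2·a·b - a - 3]].
At the point, J = [[-4.000, 8.000], [-6.750, -11.000]] (det J = 98.000).
Solving J·Δ = −F gives Δ = (0.929, 0.339).
Then the next iterate is (a, b)₁ = (-1.071, -1.161).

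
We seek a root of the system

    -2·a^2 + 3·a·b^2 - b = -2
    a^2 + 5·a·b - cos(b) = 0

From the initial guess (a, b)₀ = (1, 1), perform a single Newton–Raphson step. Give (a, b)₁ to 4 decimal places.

(0.6177, 0.5235)

At (1, 1): F = (2.0000, 5.459698).
Jacobian J = [[-4·a + 3·b^2, 6·a·b - 1], [2·a + 5·b, 5·a + sin(b)]].
At the point, J = [[-1.0000, 5.0000], [7.0000, 5.841471]] (det J = -40.841471).
Solving J·Δ = −F gives Δ = (-0.3823, -0.4765).
Then the next iterate is (a, b)₁ = (0.6177, 0.5235).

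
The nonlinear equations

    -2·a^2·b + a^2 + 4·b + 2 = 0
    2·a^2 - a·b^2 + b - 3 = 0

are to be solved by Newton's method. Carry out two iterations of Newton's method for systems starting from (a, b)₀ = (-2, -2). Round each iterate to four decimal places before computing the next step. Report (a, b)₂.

(-1.0485, -1.5472)

At (-2, -2): F = (14.0000, 11.0000).
Jacobian J = [[-4·a·b + 2·a, -2·a^2 + 4], [4·a - b^2, -2·a·b + 1]].
At the point, J = [[-20.0000, -4.0000], [-12.0000, -7.0000]] (det J = 92.0000).
Solving J·Δ = −F gives Δ = (0.5870, 0.5652).
Then the next iterate is (a, b)₁ = (-1.4130, -1.4348).
Round to (-1.4130, -1.4348) and repeat: F = (3.986723, 2.467212), J = [[-10.935490, 0.006862], [-7.710651, -3.054745]].
Δ = (0.3645, -0.1124), so (a, b)₂ = (-1.0485, -1.5472).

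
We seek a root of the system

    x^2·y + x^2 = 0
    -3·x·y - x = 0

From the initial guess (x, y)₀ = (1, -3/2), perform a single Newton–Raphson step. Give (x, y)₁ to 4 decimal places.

(-3.0000, -5.0000)

At (1, -3/2): F = (-0.5000, 3.5000).
Jacobian J = [[2·x·y + 2·x, x^2], [-3·y - 1, -3·x]].
At the point, J = [[-1.0000, 1.0000], [3.5000, -3.0000]] (det J = -0.5000).
Solving J·Δ = −F gives Δ = (-4.0000, -3.5000).
Then the next iterate is (x, y)₁ = (-3.0000, -5.0000).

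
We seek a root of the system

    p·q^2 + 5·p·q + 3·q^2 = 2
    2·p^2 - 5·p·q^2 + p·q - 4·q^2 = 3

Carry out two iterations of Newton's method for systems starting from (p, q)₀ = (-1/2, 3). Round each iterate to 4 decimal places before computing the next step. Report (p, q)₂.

(-0.9158, 2.5636)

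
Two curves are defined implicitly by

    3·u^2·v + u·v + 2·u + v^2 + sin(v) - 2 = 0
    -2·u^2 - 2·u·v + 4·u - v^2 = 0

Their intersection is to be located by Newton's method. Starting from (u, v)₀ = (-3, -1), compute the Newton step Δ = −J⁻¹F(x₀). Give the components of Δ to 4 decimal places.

At (-3, -1): F = (-31.841471, -37.0000).
Jacobian J = [[6·u·v + v + 2, 3·u^2 + u + 2·v + cos(v)], [-4·u - 2·v + 4, -2·u - 2·v]].
At the point, J = [[19.0000, 22.540302], [18.0000, 8.0000]] (det J = -253.725442).
Solving J·Δ = −F gives Δ = (2.2830, -0.5118).

(2.2830, -0.5118)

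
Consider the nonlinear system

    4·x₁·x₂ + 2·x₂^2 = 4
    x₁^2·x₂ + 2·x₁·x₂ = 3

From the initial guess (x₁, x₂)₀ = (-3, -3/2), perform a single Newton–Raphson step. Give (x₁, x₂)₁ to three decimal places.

(-2.117, -0.767)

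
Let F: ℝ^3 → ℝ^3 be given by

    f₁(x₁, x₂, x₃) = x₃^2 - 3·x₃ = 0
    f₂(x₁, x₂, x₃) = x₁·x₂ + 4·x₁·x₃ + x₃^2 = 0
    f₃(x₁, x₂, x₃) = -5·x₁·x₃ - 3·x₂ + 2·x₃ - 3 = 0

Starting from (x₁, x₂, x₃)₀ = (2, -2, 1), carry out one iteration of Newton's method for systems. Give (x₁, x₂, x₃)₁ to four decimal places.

At (2, -2, 1): F = (-2.0000, 5.0000, -5.0000).
Jacobian J = [[0, 0, 2·x₃ - 3], [x₂ + 4·x₃, x₁, 4·x₁ + 2·x₃], [-5·x₃, -3, -5·x₁ + 2]].
At the point, J = [[0.0000, 0.0000, -1.0000], [2.0000, 2.0000, 10.0000], [-5.0000, -3.0000, -8.0000]] (det J = -4.0000).
Solving J·Δ = −F gives Δ = (-5.7500, 13.2500, -2.0000).
Then the next iterate is (x₁, x₂, x₃)₁ = (-3.7500, 11.2500, -1.0000).

(-3.7500, 11.2500, -1.0000)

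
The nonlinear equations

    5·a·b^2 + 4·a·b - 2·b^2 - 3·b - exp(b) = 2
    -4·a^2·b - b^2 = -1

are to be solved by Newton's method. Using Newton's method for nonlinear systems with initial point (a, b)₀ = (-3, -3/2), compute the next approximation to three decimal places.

(-1.839, -1.168)

At (-3, -3/2): F = (-17.97313, 52.750).
Jacobian J = [[5·b^2 + 4·b, 10·a·b + 4·a - 4·b - exp(b) - 3], [-8·a·b, -4·a^2 - 2·b]].
At the point, J = [[5.250, 35.77687], [-36.000, -33.000]] (det J = 1114.71731).
Solving J·Δ = −F gives Δ = (1.161, 0.332).
Then the next iterate is (a, b)₁ = (-1.839, -1.168).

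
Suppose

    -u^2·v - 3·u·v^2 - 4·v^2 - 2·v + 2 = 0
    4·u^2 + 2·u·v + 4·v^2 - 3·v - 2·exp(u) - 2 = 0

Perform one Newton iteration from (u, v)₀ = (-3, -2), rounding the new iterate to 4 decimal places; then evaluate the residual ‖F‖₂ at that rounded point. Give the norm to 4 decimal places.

79.2517

At (-3, -2): F = (44.0000, 67.900426).
Jacobian J = [[-2·u·v - 3·v^2, -u^2 - 6·u·v - 8·v - 2], [8·u + 2·v - 2·exp(u), 2·u + 8·v - 3]].
At the point, J = [[-24.0000, -31.0000], [-28.099574, -25.0000]] (det J = -271.086798).
Solving J·Δ = −F gives Δ = (3.7070, -1.4506).
Then the next iterate is (u, v)₁ = (0.7070, -3.4506).
Re-evaluating at (0.7070, -3.4506): F = (-62.254567, 49.042812), so ‖F‖₂ = 79.2517.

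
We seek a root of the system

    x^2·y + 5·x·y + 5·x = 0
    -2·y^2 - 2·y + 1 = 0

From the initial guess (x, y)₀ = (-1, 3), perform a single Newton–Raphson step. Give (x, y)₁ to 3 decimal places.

(-0.255, 1.357)

At (-1, 3): F = (-17.000, -23.000).
Jacobian J = [[2·x·y + 5·y + 5, x^2 + 5·x], [0, -4·y - 2]].
At the point, J = [[14.000, -4.000], [0.000, -14.000]] (det J = -196.000).
Solving J·Δ = −F gives Δ = (0.745, -1.643).
Then the next iterate is (x, y)₁ = (-0.255, 1.357).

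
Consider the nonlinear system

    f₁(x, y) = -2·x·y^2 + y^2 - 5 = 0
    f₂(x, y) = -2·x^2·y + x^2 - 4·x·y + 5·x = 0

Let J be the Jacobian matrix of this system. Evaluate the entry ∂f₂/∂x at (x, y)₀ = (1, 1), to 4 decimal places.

-1.0000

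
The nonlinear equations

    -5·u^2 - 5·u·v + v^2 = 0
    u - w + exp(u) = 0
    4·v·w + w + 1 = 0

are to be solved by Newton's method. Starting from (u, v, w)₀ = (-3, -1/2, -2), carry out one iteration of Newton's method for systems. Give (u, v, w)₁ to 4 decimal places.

At (-3, -1/2, -2): F = (-52.2500, -0.950213, 3.0000).
Jacobian J = [[-10·u - 5·v, -5·u + 2·v, 0], [exp(u) + 1, 0, -1], [0, 4·w, 4·v + 1]].
At the point, J = [[32.5000, 14.0000, 0.0000], [1.049787, 0.0000, -1.0000], [0.0000, -8.0000, -1.0000]] (det J = -245.302981).
Solving J·Δ = −F gives Δ = (1.4786, 0.2998, 0.6020).
Then the next iterate is (u, v, w)₁ = (-1.5214, -0.2002, -1.3980).

(-1.5214, -0.2002, -1.3980)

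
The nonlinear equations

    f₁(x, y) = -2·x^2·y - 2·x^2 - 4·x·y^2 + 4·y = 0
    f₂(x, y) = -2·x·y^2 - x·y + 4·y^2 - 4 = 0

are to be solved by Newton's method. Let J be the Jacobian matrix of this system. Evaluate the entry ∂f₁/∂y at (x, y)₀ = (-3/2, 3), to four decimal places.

35.5000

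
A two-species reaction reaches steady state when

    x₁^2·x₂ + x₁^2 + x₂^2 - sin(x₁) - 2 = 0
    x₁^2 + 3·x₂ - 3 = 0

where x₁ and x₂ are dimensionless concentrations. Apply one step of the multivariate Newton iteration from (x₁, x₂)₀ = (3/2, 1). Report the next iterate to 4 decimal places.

At (3/2, 1): F = (2.502505, 2.2500).
Jacobian J = [[2·x₁·x₂ + 2·x₁ - cos(x₁), x₁^2 + 2·x₂], [2·x₁, 3]].
At the point, J = [[5.929263, 4.2500], [3.0000, 3.0000]] (det J = 5.037788).
Solving J·Δ = −F gives Δ = (0.4079, -1.1579).
Then the next iterate is (x₁, x₂)₁ = (1.9079, -0.1579).

(1.9079, -0.1579)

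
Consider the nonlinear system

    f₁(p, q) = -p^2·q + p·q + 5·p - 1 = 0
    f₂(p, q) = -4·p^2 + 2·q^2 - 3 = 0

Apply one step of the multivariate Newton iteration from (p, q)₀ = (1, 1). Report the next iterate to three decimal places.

At (1, 1): F = (4.000, -5.000).
Jacobian J = [[-2·p·q + q + 5, -p^2 + p], [-8·p, 4·q]].
At the point, J = [[4.000, 0.000], [-8.000, 4.000]] (det J = 16.000).
Solving J·Δ = −F gives Δ = (-1.000, -0.750).
Then the next iterate is (p, q)₁ = (0.000, 0.250).

(0.000, 0.250)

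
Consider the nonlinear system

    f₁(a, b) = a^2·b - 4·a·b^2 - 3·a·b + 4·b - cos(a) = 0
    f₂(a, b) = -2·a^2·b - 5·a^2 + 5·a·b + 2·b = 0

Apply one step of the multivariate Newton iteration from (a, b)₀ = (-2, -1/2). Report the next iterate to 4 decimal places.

At (-2, -1/2): F = (-4.583853, -12.0000).
Jacobian J = [[2·a·b - 4·b^2 - 3·b + sin(a), a^2 - 8·a·b - 3·a + 4], [-4·a·b - 10·a + 5·b, -2·a^2 + 5·a + 2]].
At the point, J = [[1.590703, 6.0000], [13.5000, -16.0000]] (det J = -106.451241).
Solving J·Δ = −F gives Δ = (1.3653, 0.4020).
Then the next iterate is (a, b)₁ = (-0.6347, -0.0980).

(-0.6347, -0.0980)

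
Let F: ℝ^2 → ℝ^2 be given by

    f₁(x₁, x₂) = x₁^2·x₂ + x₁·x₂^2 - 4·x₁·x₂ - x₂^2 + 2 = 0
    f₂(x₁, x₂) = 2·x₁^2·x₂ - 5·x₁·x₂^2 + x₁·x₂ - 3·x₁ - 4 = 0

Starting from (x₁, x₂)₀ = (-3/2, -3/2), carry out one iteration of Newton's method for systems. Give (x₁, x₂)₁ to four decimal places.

(-0.7325, -1.1054)

At (-3/2, -3/2): F = (-16.0000, 12.8750).
Jacobian J = [[2·x₁·x₂ + x₂^2 - 4·x₂, x₁^2 + 2·x₁·x₂ - 4·x₁ - 2·x₂], [4·x₁·x₂ - 5·x₂^2 + x₂ - 3, 2·x₁^2 - 10·x₁·x₂ + x₁]].
At the point, J = [[12.7500, 15.7500], [-6.7500, -19.5000]] (det J = -142.3125).
Solving J·Δ = −F gives Δ = (0.7675, 0.3946).
Then the next iterate is (x₁, x₂)₁ = (-0.7325, -1.1054).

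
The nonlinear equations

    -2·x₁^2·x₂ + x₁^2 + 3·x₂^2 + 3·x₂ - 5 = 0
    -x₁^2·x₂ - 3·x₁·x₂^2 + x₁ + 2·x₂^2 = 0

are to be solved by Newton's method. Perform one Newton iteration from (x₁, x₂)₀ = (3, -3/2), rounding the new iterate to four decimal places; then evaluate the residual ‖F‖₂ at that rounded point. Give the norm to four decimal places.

8.1198

At (3, -3/2): F = (33.2500, 0.7500).
Jacobian J = [[-4·x₁·x₂ + 2·x₁, -2·x₁^2 + 6·x₂ + 3], [-2·x₁·x₂ - 3·x₂^2 + 1, -x₁^2 - 6·x₁·x₂ + 4·x₂]].
At the point, J = [[24.0000, -24.0000], [3.2500, 12.0000]] (det J = 366.0000).
Solving J·Δ = −F gives Δ = (-1.1393, 0.2461).
Then the next iterate is (x₁, x₂)₁ = (1.8607, -1.2539).
Re-evaluating at (1.8607, -1.2539): F = (8.099817, 0.569947), so ‖F‖₂ = 8.1198.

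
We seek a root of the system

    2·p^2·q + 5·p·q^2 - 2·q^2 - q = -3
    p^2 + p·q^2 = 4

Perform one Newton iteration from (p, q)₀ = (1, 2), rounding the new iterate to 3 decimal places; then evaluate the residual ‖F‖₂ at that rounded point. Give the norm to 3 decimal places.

At (1, 2): F = (17.000, 1.000).
Jacobian J = [[4·p·q + 5·q^2, 2·p^2 + 10·p·q - 4·q - 1], [2·p + q^2, 2·p·q]].
At the point, J = [[28.000, 13.000], [6.000, 4.000]] (det J = 34.000).
Solving J·Δ = −F gives Δ = (-1.618, 2.176).
Then the next iterate is (p, q)₁ = (-0.618, 4.176).
Re-evaluating at (-0.618, 4.176): F = (-86.75056, -14.39536), so ‖F‖₂ = 87.937.

87.937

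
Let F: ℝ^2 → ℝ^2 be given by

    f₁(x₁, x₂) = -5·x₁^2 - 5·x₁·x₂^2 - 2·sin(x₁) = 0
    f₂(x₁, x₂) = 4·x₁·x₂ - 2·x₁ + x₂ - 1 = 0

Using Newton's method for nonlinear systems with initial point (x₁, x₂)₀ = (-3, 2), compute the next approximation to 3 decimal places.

(-1.268, 1.399)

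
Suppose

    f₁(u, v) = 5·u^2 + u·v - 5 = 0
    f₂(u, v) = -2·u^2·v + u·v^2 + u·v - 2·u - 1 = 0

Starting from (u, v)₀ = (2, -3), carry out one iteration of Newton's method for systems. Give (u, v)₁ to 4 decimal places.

(1.3812, -2.2403)

At (2, -3): F = (9.0000, 31.0000).
Jacobian J = [[10·u + v, u], [-4·u·v + v^2 + v - 2, -2·u^2 + 2·u·v + u]].
At the point, J = [[17.0000, 2.0000], [28.0000, -18.0000]] (det J = -362.0000).
Solving J·Δ = −F gives Δ = (-0.6188, 0.7597).
Then the next iterate is (u, v)₁ = (1.3812, -2.2403).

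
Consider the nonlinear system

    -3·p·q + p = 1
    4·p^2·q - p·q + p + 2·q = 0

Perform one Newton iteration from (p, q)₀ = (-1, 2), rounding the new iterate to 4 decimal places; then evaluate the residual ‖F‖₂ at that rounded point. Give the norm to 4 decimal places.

4.6032

At (-1, 2): F = (4.0000, 13.0000).
Jacobian J = [[-3·q + 1, -3·p], [8·p·q - q + 1, 4·p^2 - p + 2]].
At the point, J = [[-5.0000, 3.0000], [-17.0000, 7.0000]] (det J = 16.0000).
Solving J·Δ = −F gives Δ = (0.6875, -0.1875).
Then the next iterate is (p, q)₁ = (-0.3125, 1.8125).
Re-evaluating at (-0.3125, 1.8125): F = (0.386719, 4.586914), so ‖F‖₂ = 4.6032.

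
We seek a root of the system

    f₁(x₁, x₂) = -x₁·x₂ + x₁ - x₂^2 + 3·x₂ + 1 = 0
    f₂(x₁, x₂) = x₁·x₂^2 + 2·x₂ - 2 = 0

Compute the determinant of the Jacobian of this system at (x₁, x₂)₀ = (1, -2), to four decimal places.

-30.0000

J = [[-x₂ + 1, -x₁ - 2·x₂ + 3], [x₂^2, 2·x₁·x₂ + 2]].
At the point, J = [[3.0000, 6.0000], [4.0000, -2.0000]].
det J = -30.0000.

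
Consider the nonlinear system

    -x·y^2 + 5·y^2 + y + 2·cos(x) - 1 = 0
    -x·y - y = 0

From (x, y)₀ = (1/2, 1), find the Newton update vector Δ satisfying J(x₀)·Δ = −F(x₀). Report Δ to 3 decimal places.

(-0.434, -0.711)

At (1/2, 1): F = (6.25517, -1.500).
Jacobian J = [[-y^2 - 2·sin(x), -2·x·y + 10·y + 1], [-y, -x - 1]].
At the point, J = [[-1.95885, 10.000], [-1.000, -1.500]] (det J = 12.93828).
Solving J·Δ = −F gives Δ = (-0.434, -0.711).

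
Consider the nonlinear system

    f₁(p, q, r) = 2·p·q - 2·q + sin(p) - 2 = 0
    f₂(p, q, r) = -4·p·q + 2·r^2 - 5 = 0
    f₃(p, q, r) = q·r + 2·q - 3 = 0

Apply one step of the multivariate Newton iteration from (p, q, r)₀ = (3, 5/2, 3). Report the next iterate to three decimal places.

(2.591, 0.875, 2.451)

At (3, 5/2, 3): F = (8.14112, -17.000, 9.500).
Jacobian J = [[2·q + cos(p), 2·p - 2, 0], [-4·q, -4·p, 4·r], [0, r + 2, q]].
At the point, J = [[4.01001, 4.000, 0.000], [-10.000, -12.000, 12.000], [0.000, 5.000, 2.500]] (det J = -260.90068).
Solving J·Δ = −F gives Δ = (-0.409, -1.625, -0.549).
Then the next iterate is (p, q, r)₁ = (2.591, 0.875, 2.451).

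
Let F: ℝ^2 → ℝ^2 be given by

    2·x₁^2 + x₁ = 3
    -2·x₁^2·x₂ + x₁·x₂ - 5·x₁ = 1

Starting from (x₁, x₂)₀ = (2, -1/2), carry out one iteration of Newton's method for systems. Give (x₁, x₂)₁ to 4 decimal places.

(1.2222, -1.6389)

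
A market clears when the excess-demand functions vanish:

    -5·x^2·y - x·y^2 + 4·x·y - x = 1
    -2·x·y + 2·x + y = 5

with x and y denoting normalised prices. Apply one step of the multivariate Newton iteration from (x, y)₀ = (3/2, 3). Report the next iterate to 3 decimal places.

At (3/2, 3): F = (-31.750, -8.000).
Jacobian J = [[-10·x·y - y^2 + 4·y - 1, -5·x^2 - 2·x·y + 4·x], [-2·y + 2, -2·x + 1]].
At the point, J = [[-43.000, -14.250], [-4.000, -2.000]] (det J = 29.000).
Solving J·Δ = −F gives Δ = (1.741, -7.483).
Then the next iterate is (x, y)₁ = (3.241, -4.483).

(3.241, -4.483)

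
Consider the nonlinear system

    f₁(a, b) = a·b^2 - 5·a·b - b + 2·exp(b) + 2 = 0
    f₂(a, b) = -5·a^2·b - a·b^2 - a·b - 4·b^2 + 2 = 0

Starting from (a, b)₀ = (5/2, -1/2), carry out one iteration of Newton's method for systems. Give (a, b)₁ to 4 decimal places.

(2.7945, 0.2708)

At (5/2, -1/2): F = (10.588061, 17.2500).
Jacobian J = [[b^2 - 5·b, 2·a·b - 5·a + 2·exp(b) - 1], [-10·a·b - b^2 - b, -5·a^2 - 2·a·b - a - 8·b]].
At the point, J = [[2.7500, -14.786939], [12.7500, -27.2500]] (det J = 113.595968).
Solving J·Δ = −F gives Δ = (0.2945, 0.7708).
Then the next iterate is (a, b)₁ = (2.7945, 0.2708).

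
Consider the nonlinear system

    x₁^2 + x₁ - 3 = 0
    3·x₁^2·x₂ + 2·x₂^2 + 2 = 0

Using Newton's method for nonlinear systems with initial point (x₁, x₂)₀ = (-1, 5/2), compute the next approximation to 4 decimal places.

(-4.0000, -2.6538)

At (-1, 5/2): F = (-3.0000, 22.0000).
Jacobian J = [[2·x₁ + 1, 0], [6·x₁·x₂, 3·x₁^2 + 4·x₂]].
At the point, J = [[-1.0000, 0.0000], [-15.0000, 13.0000]] (det J = -13.0000).
Solving J·Δ = −F gives Δ = (-3.0000, -5.1538).
Then the next iterate is (x₁, x₂)₁ = (-4.0000, -2.6538).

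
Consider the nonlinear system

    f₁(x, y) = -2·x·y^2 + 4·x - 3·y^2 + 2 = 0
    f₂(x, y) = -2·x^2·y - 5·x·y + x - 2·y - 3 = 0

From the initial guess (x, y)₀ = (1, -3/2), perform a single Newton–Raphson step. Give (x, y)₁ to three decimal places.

At (1, -3/2): F = (-5.250, 11.500).
Jacobian J = [[-2·y^2 + 4, -4·x·y - 6·y], [-4·x·y - 5·y + 1, -2·x^2 - 5·x - 2]].
At the point, J = [[-0.500, 15.000], [14.500, -9.000]] (det J = -213.000).
Solving J·Δ = −F gives Δ = (-0.588, 0.330).
Then the next iterate is (x, y)₁ = (0.412, -1.170).

(0.412, -1.170)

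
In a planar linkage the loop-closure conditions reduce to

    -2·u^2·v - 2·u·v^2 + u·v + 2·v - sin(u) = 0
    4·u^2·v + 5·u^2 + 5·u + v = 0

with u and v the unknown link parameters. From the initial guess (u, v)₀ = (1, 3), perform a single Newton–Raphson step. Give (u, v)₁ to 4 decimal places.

(0.3279, 3.2427)

At (1, 3): F = (-15.841471, 25.0000).
Jacobian J = [[-4·u·v - 2·v^2 + v - cos(u), -2·u^2 - 4·u·v + u + 2], [8·u·v + 10·u + 5, 4·u^2 + 1]].
At the point, J = [[-27.540302, -11.0000], [39.0000, 5.0000]] (det J = 291.298488).
Solving J·Δ = −F gives Δ = (-0.6721, 0.2427).
Then the next iterate is (u, v)₁ = (0.3279, 3.2427).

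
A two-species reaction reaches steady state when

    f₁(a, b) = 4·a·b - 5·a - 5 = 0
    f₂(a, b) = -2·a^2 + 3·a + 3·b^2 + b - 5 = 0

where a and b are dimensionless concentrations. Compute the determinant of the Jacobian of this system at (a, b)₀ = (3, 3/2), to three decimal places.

118.000

J = [[4·b - 5, 4·a], [-4·a + 3, 6·b + 1]].
At the point, J = [[1.000, 12.000], [-9.000, 10.000]].
det J = 118.000.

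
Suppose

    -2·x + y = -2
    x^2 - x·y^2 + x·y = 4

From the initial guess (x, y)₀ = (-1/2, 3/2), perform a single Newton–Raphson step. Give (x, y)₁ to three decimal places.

At (-1/2, 3/2): F = (4.500, -3.375).
Jacobian J = [[-2, 1], [2·x - y^2 + y, -2·x·y + x]].
At the point, J = [[-2.000, 1.000], [-1.750, 1.000]] (det J = -0.250).
Solving J·Δ = −F gives Δ = (31.500, 58.500).
Then the next iterate is (x, y)₁ = (31.000, 60.000).

(31.000, 60.000)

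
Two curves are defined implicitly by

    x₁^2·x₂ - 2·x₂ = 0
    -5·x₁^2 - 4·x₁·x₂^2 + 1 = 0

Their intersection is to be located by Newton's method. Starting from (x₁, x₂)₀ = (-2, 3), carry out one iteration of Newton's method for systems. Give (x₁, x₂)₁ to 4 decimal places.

At (-2, 3): F = (6.0000, 53.0000).
Jacobian J = [[2·x₁·x₂, x₁^2 - 2], [-10·x₁ - 4·x₂^2, -8·x₁·x₂]].
At the point, J = [[-12.0000, 2.0000], [-16.0000, 48.0000]] (det J = -544.0000).
Solving J·Δ = −F gives Δ = (0.3346, -0.9926).
Then the next iterate is (x₁, x₂)₁ = (-1.6654, 2.0074).

(-1.6654, 2.0074)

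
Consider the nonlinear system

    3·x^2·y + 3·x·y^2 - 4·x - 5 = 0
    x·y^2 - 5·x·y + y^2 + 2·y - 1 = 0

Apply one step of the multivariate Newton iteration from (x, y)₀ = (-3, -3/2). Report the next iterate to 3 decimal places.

At (-3, -3/2): F = (-53.750, -31.000).
Jacobian J = [[6·x·y + 3·y^2 - 4, 3·x^2 + 6·x·y], [y^2 - 5·y, 2·x·y - 5·x + 2·y + 2]].
At the point, J = [[29.750, 54.000], [9.750, 23.000]] (det J = 157.750).
Solving J·Δ = −F gives Δ = (-2.775, 2.524).
Then the next iterate is (x, y)₁ = (-5.775, 1.024).

(-5.775, 1.024)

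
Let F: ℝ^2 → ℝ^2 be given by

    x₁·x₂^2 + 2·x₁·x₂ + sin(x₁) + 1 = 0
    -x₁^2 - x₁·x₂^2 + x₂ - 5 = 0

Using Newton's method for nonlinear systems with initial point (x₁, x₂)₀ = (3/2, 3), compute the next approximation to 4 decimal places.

(0.7737, 1.8707)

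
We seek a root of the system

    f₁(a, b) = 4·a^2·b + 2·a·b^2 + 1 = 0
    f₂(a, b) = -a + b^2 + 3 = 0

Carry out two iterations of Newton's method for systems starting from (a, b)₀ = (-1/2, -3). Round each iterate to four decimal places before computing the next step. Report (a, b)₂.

(-2.6384, 2.6984)

At (-1/2, -3): F = (-11.0000, 12.5000).
Jacobian J = [[8·a·b + 2·b^2, 4·a^2 + 4·a·b], [-1, 2·b]].
At the point, J = [[30.0000, 7.0000], [-1.0000, -6.0000]] (det J = -173.0000).
Solving J·Δ = −F gives Δ = (-0.1243, 2.1040).
Then the next iterate is (a, b)₁ = (-0.6243, -0.8960).
Round to (-0.6243, -0.8960) and repeat: F = (-1.399262, 4.427116), J = [[6.080614, 3.796493], [-1.0000, -1.7920]].
Δ = (-2.0141, 3.5944), so (a, b)₂ = (-2.6384, 2.6984).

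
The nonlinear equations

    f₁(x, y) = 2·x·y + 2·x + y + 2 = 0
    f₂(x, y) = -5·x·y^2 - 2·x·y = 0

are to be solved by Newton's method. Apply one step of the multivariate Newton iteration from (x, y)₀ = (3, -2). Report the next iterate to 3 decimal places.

(0.000, -2.000)

At (3, -2): F = (-6.000, -48.000).
Jacobian J = [[2·y + 2, 2·x + 1], [-5·y^2 - 2·y, -10·x·y - 2·x]].
At the point, J = [[-2.000, 7.000], [-16.000, 54.000]] (det J = 4.000).
Solving J·Δ = −F gives Δ = (-3.000, 0.000).
Then the next iterate is (x, y)₁ = (0.000, -2.000).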